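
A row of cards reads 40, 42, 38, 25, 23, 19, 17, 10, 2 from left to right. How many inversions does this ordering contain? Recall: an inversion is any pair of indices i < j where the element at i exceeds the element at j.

Sweep left to right; for each value list the smaller values that follow it:
40 → 38, 25, 23, 19, 17, 10, 2 → 7
42 → 38, 25, 23, 19, 17, 10, 2 → 7
38 → 25, 23, 19, 17, 10, 2 → 6
25 → 23, 19, 17, 10, 2 → 5
23 → 19, 17, 10, 2 → 4
19 → 17, 10, 2 → 3
17 → 10, 2 → 2
10 → 2 → 1
2 → none → 0
Sum: 7 + 7 + 6 + 5 + 4 + 3 + 2 + 1 + 0 = 35

35 inversions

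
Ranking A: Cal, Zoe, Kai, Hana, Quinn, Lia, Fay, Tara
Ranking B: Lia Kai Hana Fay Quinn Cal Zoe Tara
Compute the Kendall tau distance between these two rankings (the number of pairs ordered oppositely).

Assign each item its position (1..8) in the first ordering, then rewrite the second ordering as that position sequence:
positions: Cal→1, Zoe→2, Kai→3, Hana→4, Quinn→5, Lia→6, Fay→7, Tara→8
second ordering as positions: [6, 3, 4, 7, 5, 1, 2, 8]
Discordant pairs = inversions in this position sequence.
6: 3, 4, 5, 1, 2 → 5
3: 1, 2 → 2
4: 1, 2 → 2
7: 5, 1, 2 → 3
5: 1, 2 → 2
1: 0
2: 0
8: 0
Total: 5 + 2 + 2 + 3 + 2 + 0 + 0 + 0 = 14

14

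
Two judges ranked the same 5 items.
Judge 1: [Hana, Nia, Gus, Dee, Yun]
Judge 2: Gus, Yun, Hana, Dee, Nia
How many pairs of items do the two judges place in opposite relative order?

Assign each item its position (1..5) in the first ordering, then rewrite the second ordering as that position sequence:
positions: Hana→1, Nia→2, Gus→3, Dee→4, Yun→5
second ordering as positions: [3, 5, 1, 4, 2]
Discordant pairs = inversions in this position sequence.
3: 1, 2 → 2
5: 1, 4, 2 → 3
1: 0
4: 2 → 1
2: 0
Total: 2 + 3 + 0 + 1 + 0 = 6

Discordant pairs: 6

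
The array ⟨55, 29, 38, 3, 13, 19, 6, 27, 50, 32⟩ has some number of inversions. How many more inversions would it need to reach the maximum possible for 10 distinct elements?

22 inversions short

Maximum inversions for 10 distinct elements is C(10, 2) = 10·9/2 = 45.
Current inversions — for each element, count later smaller elements:
55: 9
29: 5
38: 6
3: 0
13: 1
19: 1
6: 0
27: 0
50: 1
32: 0
Current total: 9 + 5 + 6 + 0 + 1 + 1 + 0 + 0 + 1 + 0 = 23
Shortfall: 45 − 23 = 22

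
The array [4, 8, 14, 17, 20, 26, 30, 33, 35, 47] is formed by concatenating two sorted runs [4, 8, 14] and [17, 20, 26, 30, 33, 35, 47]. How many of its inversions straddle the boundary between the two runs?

For each element r of the right run, count left-run elements greater than r:
r = 17: none → 0
r = 20: none → 0
r = 26: none → 0
r = 30: none → 0
r = 33: none → 0
r = 35: none → 0
r = 47: none → 0
Cross-inversions: 0 + 0 + 0 + 0 + 0 + 0 + 0 = 0

0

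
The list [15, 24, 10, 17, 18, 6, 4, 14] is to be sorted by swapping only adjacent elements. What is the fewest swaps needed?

There are 19 adjacent swaps.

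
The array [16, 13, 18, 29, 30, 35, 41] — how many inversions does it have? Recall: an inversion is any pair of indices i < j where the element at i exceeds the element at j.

1 inversion

Element-by-element contributions:
16: 1
13: 0
18: 0
29: 0
30: 0
35: 0
41: 0
Sum: 1 + 0 + 0 + 0 + 0 + 0 + 0 = 1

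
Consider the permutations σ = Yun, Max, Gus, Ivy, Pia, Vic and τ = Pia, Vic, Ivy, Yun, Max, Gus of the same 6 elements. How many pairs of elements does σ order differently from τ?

11

Assign each item its position (1..6) in the first ordering, then rewrite the second ordering as that position sequence:
positions: Yun→1, Max→2, Gus→3, Ivy→4, Pia→5, Vic→6
second ordering as positions: [5, 6, 4, 1, 2, 3]
Discordant pairs = inversions in this position sequence.
5: 4, 1, 2, 3 → 4
6: 4, 1, 2, 3 → 4
4: 1, 2, 3 → 3
1: 0
2: 0
3: 0
Total: 4 + 4 + 3 + 0 + 0 + 0 = 11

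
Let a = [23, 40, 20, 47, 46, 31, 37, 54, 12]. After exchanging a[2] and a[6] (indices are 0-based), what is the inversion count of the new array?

There are 20 inversions.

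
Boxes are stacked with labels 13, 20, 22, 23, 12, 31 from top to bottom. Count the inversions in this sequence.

Element-by-element contributions:
13: 1
20: 1
22: 1
23: 1
12: 0
31: 0
Sum: 1 + 1 + 1 + 1 + 0 + 0 = 4

4 inversions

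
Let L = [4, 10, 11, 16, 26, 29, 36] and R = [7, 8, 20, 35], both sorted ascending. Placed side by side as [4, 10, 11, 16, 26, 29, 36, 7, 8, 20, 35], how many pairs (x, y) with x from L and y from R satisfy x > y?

Take each right-half value and tally the left-half values above it:
r = 7: 10, 11, 16, 26, 29, 36 → 6
r = 8: 10, 11, 16, 26, 29, 36 → 6
r = 20: 26, 29, 36 → 3
r = 35: 36 → 1
Cross-inversions: 6 + 6 + 3 + 1 = 16

16 split inversions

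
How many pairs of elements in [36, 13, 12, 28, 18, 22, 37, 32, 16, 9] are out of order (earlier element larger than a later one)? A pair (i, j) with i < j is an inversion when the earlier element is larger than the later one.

Sweep left to right; for each value list the smaller values that follow it:
36 → 13, 12, 28, 18, 22, 32, 16, 9 → 8
13 → 12, 9 → 2
12 → 9 → 1
28 → 18, 22, 16, 9 → 4
18 → 16, 9 → 2
22 → 16, 9 → 2
37 → 32, 16, 9 → 3
32 → 16, 9 → 2
16 → 9 → 1
9 → none → 0
Sum: 8 + 2 + 1 + 4 + 2 + 2 + 3 + 2 + 1 + 0 = 25

25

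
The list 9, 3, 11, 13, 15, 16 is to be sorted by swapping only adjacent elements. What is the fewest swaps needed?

Each adjacent swap fixes exactly one inversion, so the minimum swap count equals the number of inversions.
Count inversions — for each element, later elements that are smaller:
9: 3 → 1
3: none → 0
11: none → 0
13: none → 0
15: none → 0
16: none → 0
Total inversions: 1 + 0 + 0 + 0 + 0 + 0 = 1

1 swap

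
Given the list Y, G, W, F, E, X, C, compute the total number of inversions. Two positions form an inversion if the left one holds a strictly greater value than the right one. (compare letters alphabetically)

16

Count, for each position, how many later elements it exceeds:
Y: 6
G: 3
W: 3
F: 2
E: 1
X: 1
C: 0
Sum: 6 + 3 + 3 + 2 + 1 + 1 + 0 = 16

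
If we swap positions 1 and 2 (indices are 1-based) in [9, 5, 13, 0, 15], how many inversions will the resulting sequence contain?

3 inversions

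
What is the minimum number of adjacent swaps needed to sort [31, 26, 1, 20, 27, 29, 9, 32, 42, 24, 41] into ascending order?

Each adjacent swap fixes exactly one inversion, so the minimum swap count equals the number of inversions.
Count inversions — for each element, later elements that are smaller:
31: 26, 1, 20, 27, 29, 9, 24 → 7
26: 1, 20, 9, 24 → 4
1: none → 0
20: 9 → 1
27: 9, 24 → 2
29: 9, 24 → 2
9: none → 0
32: 24 → 1
42: 24, 41 → 2
24: none → 0
41: none → 0
Total inversions: 7 + 4 + 0 + 1 + 2 + 2 + 0 + 1 + 2 + 0 + 0 = 19

19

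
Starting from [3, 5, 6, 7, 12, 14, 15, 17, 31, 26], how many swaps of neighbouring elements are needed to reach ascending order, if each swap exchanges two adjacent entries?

1

The minimum number of adjacent swaps to sort an array equals its inversion count, since every such swap removes exactly one inversion.
Count inversions — for each element, later elements that are smaller:
3: none → 0
5: none → 0
6: none → 0
7: none → 0
12: none → 0
14: none → 0
15: none → 0
17: none → 0
31: 26 → 1
26: none → 0
Total inversions: 0 + 0 + 0 + 0 + 0 + 0 + 0 + 0 + 1 + 0 = 1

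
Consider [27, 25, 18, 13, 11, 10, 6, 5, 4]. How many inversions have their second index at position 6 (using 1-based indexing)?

5 such elements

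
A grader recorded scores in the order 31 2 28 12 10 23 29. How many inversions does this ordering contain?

10

Listing every pair i<j with a[i]>a[j] (using 1-based positions):
(1,2): 31 > 2
(1,3): 31 > 28
(1,4): 31 > 12
(1,5): 31 > 10
(1,6): 31 > 23
(1,7): 31 > 29
(3,4): 28 > 12
(3,5): 28 > 10
(3,6): 28 > 23
(4,5): 12 > 10
That's 10 pairs.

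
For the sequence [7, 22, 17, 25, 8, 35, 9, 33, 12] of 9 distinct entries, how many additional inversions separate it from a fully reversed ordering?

Maximum inversions for 9 distinct elements is C(9, 2) = 9·8/2 = 36.
Current inversions — for each element, count later smaller elements:
7: 0
22: 4
17: 3
25: 3
8: 0
35: 3
9: 0
33: 1
12: 0
Current total: 0 + 4 + 3 + 3 + 0 + 3 + 0 + 1 + 0 = 14
Shortfall: 36 − 14 = 22

22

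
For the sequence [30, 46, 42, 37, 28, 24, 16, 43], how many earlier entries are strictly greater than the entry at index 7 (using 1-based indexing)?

The element at index 7 is 16.
Elements before it: 30, 46, 42, 37, 28, 24
Those larger than 16: 30, 46, 42, 37, 28, 24

6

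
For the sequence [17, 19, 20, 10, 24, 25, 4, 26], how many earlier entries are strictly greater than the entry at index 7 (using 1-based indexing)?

6

The element at index 7 is 4.
Elements before it: 17, 19, 20, 10, 24, 25
Those larger than 4: 17, 19, 20, 10, 24, 25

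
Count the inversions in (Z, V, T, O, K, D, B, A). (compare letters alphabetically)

Element-by-element contributions:
Z: 7
V: 6
T: 5
O: 4
K: 3
D: 2
B: 1
A: 0
Sum: 7 + 6 + 5 + 4 + 3 + 2 + 1 + 0 = 28

28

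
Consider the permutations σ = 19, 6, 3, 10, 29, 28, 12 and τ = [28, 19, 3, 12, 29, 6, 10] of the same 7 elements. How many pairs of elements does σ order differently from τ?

11

Assign each item its position (1..7) in the first ordering, then rewrite the second ordering as that position sequence:
positions: 19→1, 6→2, 3→3, 10→4, 29→5, 28→6, 12→7
second ordering as positions: [6, 1, 3, 7, 5, 2, 4]
Discordant pairs = inversions in this position sequence.
6: 1, 3, 5, 2, 4 → 5
1: 0
3: 2 → 1
7: 5, 2, 4 → 3
5: 2, 4 → 2
2: 0
4: 0
Total: 5 + 0 + 1 + 3 + 2 + 0 + 0 = 11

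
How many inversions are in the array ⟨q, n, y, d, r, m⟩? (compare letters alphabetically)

Listing every pair i<j with a[i]>a[j] (using 1-based positions):
(1,2): q > n
(1,4): q > d
(1,6): q > m
(2,4): n > d
(2,6): n > m
(3,4): y > d
(3,5): y > r
(3,6): y > m
(5,6): r > m
That's 9 pairs.

9 out-of-order pairs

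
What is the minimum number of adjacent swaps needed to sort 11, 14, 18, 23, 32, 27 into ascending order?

Minimum adjacent swaps = number of inversions (each swap of adjacent out-of-order elements removes one inversion and no swap can remove more).
Count inversions — for each element, later elements that are smaller:
11: none → 0
14: none → 0
18: none → 0
23: none → 0
32: 27 → 1
27: none → 0
Total inversions: 0 + 0 + 0 + 0 + 1 + 0 = 1

1 swap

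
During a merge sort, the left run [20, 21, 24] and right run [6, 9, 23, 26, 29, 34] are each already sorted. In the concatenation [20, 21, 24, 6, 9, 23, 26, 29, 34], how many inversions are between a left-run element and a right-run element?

Take each right-half value and tally the left-half values above it:
r = 6: 20, 21, 24 → 3
r = 9: 20, 21, 24 → 3
r = 23: 24 → 1
r = 26: none → 0
r = 29: none → 0
r = 34: none → 0
Cross-inversions: 3 + 3 + 1 + 0 + 0 + 0 = 7

7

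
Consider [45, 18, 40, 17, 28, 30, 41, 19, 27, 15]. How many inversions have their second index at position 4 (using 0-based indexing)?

The element at index 4 is 28.
Elements before it: 45, 18, 40, 17
Those larger than 28: 45, 40

2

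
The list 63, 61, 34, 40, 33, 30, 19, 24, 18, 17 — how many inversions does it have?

43

Sweep left to right; for each value list the smaller values that follow it:
63: 9
61: 8
34: 6
40: 6
33: 5
30: 4
19: 2
24: 2
18: 1
17: 0
Sum: 9 + 8 + 6 + 6 + 5 + 4 + 2 + 2 + 1 + 0 = 43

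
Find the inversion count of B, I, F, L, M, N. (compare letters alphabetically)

1

Sweep left to right; for each value list the smaller values that follow it:
B: 0
I: 1
F: 0
L: 0
M: 0
N: 0
Sum: 0 + 1 + 0 + 0 + 0 + 0 = 1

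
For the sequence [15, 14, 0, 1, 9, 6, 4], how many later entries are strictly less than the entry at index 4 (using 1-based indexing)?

0

The element at index 4 is 1.
Elements after it: 9, 6, 4
None of them are smaller than 1.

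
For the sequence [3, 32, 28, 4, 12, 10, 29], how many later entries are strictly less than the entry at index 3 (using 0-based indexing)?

The element at index 3 is 4.
Elements after it: 12, 10, 29
None of them are smaller than 4.

0 such elements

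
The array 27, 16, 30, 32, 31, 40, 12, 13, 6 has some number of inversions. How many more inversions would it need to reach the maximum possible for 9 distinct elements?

Maximum inversions for 9 distinct elements is C(9, 2) = 9·8/2 = 36.
Current inversions — for each element, count later smaller elements:
27: 4
16: 3
30: 3
32: 4
31: 3
40: 3
12: 1
13: 1
6: 0
Current total: 4 + 3 + 3 + 4 + 3 + 3 + 1 + 1 + 0 = 22
Shortfall: 36 − 22 = 14

14 inversions short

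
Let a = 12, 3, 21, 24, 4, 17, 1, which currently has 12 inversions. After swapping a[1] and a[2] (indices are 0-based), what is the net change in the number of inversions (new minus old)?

Positions 1 and 2 hold 3 and 21; after swapping, the array is [12, 21, 3, 24, 4, 17, 1].
Sweep left to right; for each value list the smaller values that follow it:
12 → 3, 4, 1 → 3
21 → 3, 4, 17, 1 → 4
3 → 1 → 1
24 → 4, 17, 1 → 3
4 → 1 → 1
17 → 1 → 1
1 → none → 0
Sum: 3 + 4 + 1 + 3 + 1 + 1 + 0 = 13
Change: 13 − 12 = +1

+1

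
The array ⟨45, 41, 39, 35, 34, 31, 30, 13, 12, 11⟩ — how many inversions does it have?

Sweep left to right; for each value list the smaller values that follow it:
45: 9
41: 8
39: 7
35: 6
34: 5
31: 4
30: 3
13: 2
12: 1
11: 0
Sum: 9 + 8 + 7 + 6 + 5 + 4 + 3 + 2 + 1 + 0 = 45

45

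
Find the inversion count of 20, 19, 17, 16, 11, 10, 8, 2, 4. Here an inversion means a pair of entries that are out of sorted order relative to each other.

Element-by-element contributions:
20: 8
19: 7
17: 6
16: 5
11: 4
10: 3
8: 2
2: 0
4: 0
Sum: 8 + 7 + 6 + 5 + 4 + 3 + 2 + 0 + 0 = 35

35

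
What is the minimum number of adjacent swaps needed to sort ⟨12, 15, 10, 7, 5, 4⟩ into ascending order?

14

Each adjacent swap fixes exactly one inversion, so the minimum swap count equals the number of inversions.
Count inversions — for each element, later elements that are smaller:
12: 10, 7, 5, 4 → 4
15: 10, 7, 5, 4 → 4
10: 7, 5, 4 → 3
7: 5, 4 → 2
5: 4 → 1
4: none → 0
Total inversions: 4 + 4 + 3 + 2 + 1 + 0 = 14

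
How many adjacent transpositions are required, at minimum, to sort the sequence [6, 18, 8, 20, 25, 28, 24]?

The minimum number of adjacent swaps to sort an array equals its inversion count, since every such swap removes exactly one inversion.
Count inversions — for each element, later elements that are smaller:
6: none → 0
18: 8 → 1
8: none → 0
20: none → 0
25: 24 → 1
28: 24 → 1
24: none → 0
Total inversions: 0 + 1 + 0 + 0 + 1 + 1 + 0 = 3

3 swaps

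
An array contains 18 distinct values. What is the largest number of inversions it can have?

A reversed (strictly descending) arrangement makes every pair an inversion, giving C(18, 2) inversions.
C(18, 2) = 18·17/2 = 153

There are 153 inversions.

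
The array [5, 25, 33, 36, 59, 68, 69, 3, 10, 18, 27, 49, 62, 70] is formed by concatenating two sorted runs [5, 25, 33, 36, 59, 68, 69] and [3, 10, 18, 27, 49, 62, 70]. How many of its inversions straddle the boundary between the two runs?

Take each right-half value and tally the left-half values above it:
r = 3: 5, 25, 33, 36, 59, 68, 69 → 7
r = 10: 25, 33, 36, 59, 68, 69 → 6
r = 18: 25, 33, 36, 59, 68, 69 → 6
r = 27: 33, 36, 59, 68, 69 → 5
r = 49: 59, 68, 69 → 3
r = 62: 68, 69 → 2
r = 70: none → 0
Cross-inversions: 7 + 6 + 6 + 5 + 3 + 2 + 0 = 29

29 split inversions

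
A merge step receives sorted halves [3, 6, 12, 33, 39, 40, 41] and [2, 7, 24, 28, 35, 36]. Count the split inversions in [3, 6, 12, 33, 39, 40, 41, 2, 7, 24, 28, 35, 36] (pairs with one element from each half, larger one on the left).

26 cross-inversions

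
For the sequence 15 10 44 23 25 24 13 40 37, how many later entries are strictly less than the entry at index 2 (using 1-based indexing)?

0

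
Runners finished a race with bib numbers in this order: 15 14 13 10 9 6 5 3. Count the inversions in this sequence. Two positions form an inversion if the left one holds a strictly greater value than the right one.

28

For each element, count later entries that are smaller:
15 → 14, 13, 10, 9, 6, 5, 3 → 7
14 → 13, 10, 9, 6, 5, 3 → 6
13 → 10, 9, 6, 5, 3 → 5
10 → 9, 6, 5, 3 → 4
9 → 6, 5, 3 → 3
6 → 5, 3 → 2
5 → 3 → 1
3 → none → 0
Sum: 7 + 6 + 5 + 4 + 3 + 2 + 1 + 0 = 28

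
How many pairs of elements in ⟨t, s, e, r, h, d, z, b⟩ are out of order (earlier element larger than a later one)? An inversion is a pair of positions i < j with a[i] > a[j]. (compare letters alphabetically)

Element-by-element contributions:
t: 6
s: 5
e: 2
r: 3
h: 2
d: 1
z: 1
b: 0
Sum: 6 + 5 + 2 + 3 + 2 + 1 + 1 + 0 = 20

There are 20 inversions.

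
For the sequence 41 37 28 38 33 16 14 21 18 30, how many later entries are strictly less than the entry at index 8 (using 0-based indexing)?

The element at index 8 is 18.
Elements after it: 30
None of them are smaller than 18.

0 such elements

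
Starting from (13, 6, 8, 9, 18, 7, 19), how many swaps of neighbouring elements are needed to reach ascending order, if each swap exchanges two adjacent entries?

7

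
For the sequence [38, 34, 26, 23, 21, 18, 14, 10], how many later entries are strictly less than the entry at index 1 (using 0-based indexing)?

The element at index 1 is 34.
Elements after it: 26, 23, 21, 18, 14, 10
Those smaller than 34: 26, 23, 21, 18, 14, 10

6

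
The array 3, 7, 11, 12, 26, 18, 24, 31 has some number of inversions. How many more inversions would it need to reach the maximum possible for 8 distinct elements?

Maximum inversions for 8 distinct elements is C(8, 2) = 8·7/2 = 28.
Current inversions — for each element, count later smaller elements:
3: 0
7: 0
11: 0
12: 0
26: 2
18: 0
24: 0
31: 0
Current total: 0 + 0 + 0 + 0 + 2 + 0 + 0 + 0 = 2
Shortfall: 28 − 2 = 26

26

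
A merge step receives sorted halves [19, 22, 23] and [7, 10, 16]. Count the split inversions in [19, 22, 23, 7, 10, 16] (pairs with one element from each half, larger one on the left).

There are 9 cross-inversions.

Count, for every r in R, how many entries of L exceed r:
r = 7: 19, 22, 23 → 3
r = 10: 19, 22, 23 → 3
r = 16: 19, 22, 23 → 3
Cross-inversions: 3 + 3 + 3 = 9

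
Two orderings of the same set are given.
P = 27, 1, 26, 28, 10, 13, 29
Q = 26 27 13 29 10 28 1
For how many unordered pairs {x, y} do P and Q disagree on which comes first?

11

Assign each item its position (1..7) in the first ordering, then rewrite the second ordering as that position sequence:
positions: 27→1, 1→2, 26→3, 28→4, 10→5, 13→6, 29→7
second ordering as positions: [3, 1, 6, 7, 5, 4, 2]
Discordant pairs = inversions in this position sequence.
3: 1, 2 → 2
1: 0
6: 5, 4, 2 → 3
7: 5, 4, 2 → 3
5: 4, 2 → 2
4: 2 → 1
2: 0
Total: 2 + 0 + 3 + 3 + 2 + 1 + 0 = 11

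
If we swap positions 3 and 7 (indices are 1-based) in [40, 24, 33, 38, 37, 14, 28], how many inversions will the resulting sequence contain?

Positions 3 and 7 hold 33 and 28; after swapping, the array is [40, 24, 28, 38, 37, 14, 33].
Sweep left to right; for each value list the smaller values that follow it:
40: 6
24: 1
28: 1
38: 3
37: 2
14: 0
33: 0
Sum: 6 + 1 + 1 + 3 + 2 + 0 + 0 = 13

13 inversions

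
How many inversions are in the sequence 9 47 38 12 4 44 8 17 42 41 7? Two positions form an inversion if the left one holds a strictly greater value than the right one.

Count, for each position, how many later elements it exceeds:
9: 3
47: 9
38: 5
12: 3
4: 0
44: 5
8: 1
17: 1
42: 2
41: 1
7: 0
Sum: 3 + 9 + 5 + 3 + 0 + 5 + 1 + 1 + 2 + 1 + 0 = 30

30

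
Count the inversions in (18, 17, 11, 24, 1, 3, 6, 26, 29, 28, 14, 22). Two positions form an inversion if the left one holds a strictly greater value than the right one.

26

Element-by-element contributions:
18 → 17, 11, 1, 3, 6, 14 → 6
17 → 11, 1, 3, 6, 14 → 5
11 → 1, 3, 6 → 3
24 → 1, 3, 6, 14, 22 → 5
1 → none → 0
3 → none → 0
6 → none → 0
26 → 14, 22 → 2
29 → 28, 14, 22 → 3
28 → 14, 22 → 2
14 → none → 0
22 → none → 0
Sum: 6 + 5 + 3 + 5 + 0 + 0 + 0 + 2 + 3 + 2 + 0 + 0 = 26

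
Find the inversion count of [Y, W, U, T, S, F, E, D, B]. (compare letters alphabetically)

Sweep left to right; for each value list the smaller values that follow it:
Y → W, U, T, S, F, E, D, B → 8
W → U, T, S, F, E, D, B → 7
U → T, S, F, E, D, B → 6
T → S, F, E, D, B → 5
S → F, E, D, B → 4
F → E, D, B → 3
E → D, B → 2
D → B → 1
B → none → 0
Sum: 8 + 7 + 6 + 5 + 4 + 3 + 2 + 1 + 0 = 36

36 out-of-order pairs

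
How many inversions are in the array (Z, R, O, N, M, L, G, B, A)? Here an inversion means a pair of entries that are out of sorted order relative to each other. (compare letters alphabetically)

Element-by-element contributions:
Z → R, O, N, M, L, G, B, A → 8
R → O, N, M, L, G, B, A → 7
O → N, M, L, G, B, A → 6
N → M, L, G, B, A → 5
M → L, G, B, A → 4
L → G, B, A → 3
G → B, A → 2
B → A → 1
A → none → 0
Sum: 8 + 7 + 6 + 5 + 4 + 3 + 2 + 1 + 0 = 36

36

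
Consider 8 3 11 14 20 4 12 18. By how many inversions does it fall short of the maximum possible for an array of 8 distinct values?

20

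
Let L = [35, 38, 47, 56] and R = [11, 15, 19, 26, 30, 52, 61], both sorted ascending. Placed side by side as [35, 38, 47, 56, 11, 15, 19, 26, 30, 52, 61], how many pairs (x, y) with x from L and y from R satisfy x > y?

21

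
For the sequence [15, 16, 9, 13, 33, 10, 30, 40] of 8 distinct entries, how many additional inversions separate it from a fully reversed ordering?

Maximum inversions for 8 distinct elements is C(8, 2) = 8·7/2 = 28.
Current inversions — for each element, count later smaller elements:
15: 3
16: 3
9: 0
13: 1
33: 2
10: 0
30: 0
40: 0
Current total: 3 + 3 + 0 + 1 + 2 + 0 + 0 + 0 = 9
Shortfall: 28 − 9 = 19

19 inversions short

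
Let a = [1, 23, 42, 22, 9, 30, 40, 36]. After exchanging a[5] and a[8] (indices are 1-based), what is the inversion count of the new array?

12 inversions

Positions 5 and 8 hold 9 and 36; after swapping, the array is [1, 23, 42, 22, 36, 30, 40, 9].
Sweep left to right; for each value list the smaller values that follow it:
1 → none → 0
23 → 22, 9 → 2
42 → 22, 36, 30, 40, 9 → 5
22 → 9 → 1
36 → 30, 9 → 2
30 → 9 → 1
40 → 9 → 1
9 → none → 0
Sum: 0 + 2 + 5 + 1 + 2 + 1 + 1 + 0 = 12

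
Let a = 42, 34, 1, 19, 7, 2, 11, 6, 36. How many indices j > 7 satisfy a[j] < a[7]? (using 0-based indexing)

0

The element at index 7 is 6.
Elements after it: 36
None of them are smaller than 6.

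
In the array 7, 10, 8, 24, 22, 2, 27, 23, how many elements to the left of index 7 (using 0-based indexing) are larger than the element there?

2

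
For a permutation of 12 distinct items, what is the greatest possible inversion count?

66

A reversed (strictly descending) arrangement makes every pair an inversion, giving C(12, 2) inversions.
C(12, 2) = 12·11/2 = 66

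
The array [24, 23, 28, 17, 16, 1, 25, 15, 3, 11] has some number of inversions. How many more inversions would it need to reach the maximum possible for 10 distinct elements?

11 inversions short

Maximum inversions for 10 distinct elements is C(10, 2) = 10·9/2 = 45.
Current inversions — for each element, count later smaller elements:
24: 7
23: 6
28: 7
17: 5
16: 4
1: 0
25: 3
15: 2
3: 0
11: 0
Current total: 7 + 6 + 7 + 5 + 4 + 0 + 3 + 2 + 0 + 0 = 34
Shortfall: 45 − 34 = 11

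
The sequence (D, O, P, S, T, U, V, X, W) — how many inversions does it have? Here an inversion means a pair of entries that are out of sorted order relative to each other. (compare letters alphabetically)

Count, for each position, how many later elements it exceeds:
D → none → 0
O → none → 0
P → none → 0
S → none → 0
T → none → 0
U → none → 0
V → none → 0
X → W → 1
W → none → 0
Sum: 0 + 0 + 0 + 0 + 0 + 0 + 0 + 1 + 0 = 1

1 out-of-order pair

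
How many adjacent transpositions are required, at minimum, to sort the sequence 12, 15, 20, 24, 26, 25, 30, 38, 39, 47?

There is 1 swap.

Minimum adjacent swaps = number of inversions (each swap of adjacent out-of-order elements removes one inversion and no swap can remove more).
Count inversions — for each element, later elements that are smaller:
12: none → 0
15: none → 0
20: none → 0
24: none → 0
26: 25 → 1
25: none → 0
30: none → 0
38: none → 0
39: none → 0
47: none → 0
Total inversions: 0 + 0 + 0 + 0 + 1 + 0 + 0 + 0 + 0 + 0 = 1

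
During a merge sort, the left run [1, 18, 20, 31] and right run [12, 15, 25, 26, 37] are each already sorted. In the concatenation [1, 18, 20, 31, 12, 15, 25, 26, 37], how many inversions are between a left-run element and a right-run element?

8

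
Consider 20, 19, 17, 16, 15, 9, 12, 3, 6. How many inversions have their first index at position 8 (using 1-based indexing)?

0 such elements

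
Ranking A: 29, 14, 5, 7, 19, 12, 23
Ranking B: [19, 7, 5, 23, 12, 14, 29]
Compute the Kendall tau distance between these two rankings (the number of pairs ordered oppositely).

15 discordant pairs

Assign each item its position (1..7) in the first ordering, then rewrite the second ordering as that position sequence:
positions: 29→1, 14→2, 5→3, 7→4, 19→5, 12→6, 23→7
second ordering as positions: [5, 4, 3, 7, 6, 2, 1]
Discordant pairs = inversions in this position sequence.
5: 4, 3, 2, 1 → 4
4: 3, 2, 1 → 3
3: 2, 1 → 2
7: 6, 2, 1 → 3
6: 2, 1 → 2
2: 1 → 1
1: 0
Total: 4 + 3 + 2 + 3 + 2 + 1 + 0 = 15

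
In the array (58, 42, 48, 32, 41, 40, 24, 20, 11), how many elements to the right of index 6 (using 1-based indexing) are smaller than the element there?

The element at index 6 is 40.
Elements after it: 24, 20, 11
Those smaller than 40: 24, 20, 11

3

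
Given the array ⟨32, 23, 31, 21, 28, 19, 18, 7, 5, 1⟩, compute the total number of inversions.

42 out-of-order pairs

For each element, count later entries that are smaller:
32: 9
23: 6
31: 7
21: 5
28: 5
19: 4
18: 3
7: 2
5: 1
1: 0
Sum: 9 + 6 + 7 + 5 + 5 + 4 + 3 + 2 + 1 + 0 = 42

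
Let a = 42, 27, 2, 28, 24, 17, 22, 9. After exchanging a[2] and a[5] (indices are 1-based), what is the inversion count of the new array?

Positions 2 and 5 hold 27 and 24; after swapping, the array is [42, 24, 2, 28, 27, 17, 22, 9].
For each element, count later entries that are smaller:
42: 7
24: 4
2: 0
28: 4
27: 3
17: 1
22: 1
9: 0
Sum: 7 + 4 + 0 + 4 + 3 + 1 + 1 + 0 = 20

20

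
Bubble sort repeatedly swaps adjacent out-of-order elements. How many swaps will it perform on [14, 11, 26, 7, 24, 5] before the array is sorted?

Adjacent swaps: 10

The minimum number of adjacent swaps to sort an array equals its inversion count, since every such swap removes exactly one inversion.
Count inversions — for each element, later elements that are smaller:
14: 11, 7, 5 → 3
11: 7, 5 → 2
26: 7, 24, 5 → 3
7: 5 → 1
24: 5 → 1
5: none → 0
Total inversions: 3 + 2 + 3 + 1 + 1 + 0 = 10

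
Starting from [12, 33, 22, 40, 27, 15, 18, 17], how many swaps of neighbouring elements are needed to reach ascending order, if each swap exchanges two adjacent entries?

There are 16 adjacent swaps.

Each adjacent swap fixes exactly one inversion, so the minimum swap count equals the number of inversions.
Count inversions — for each element, later elements that are smaller:
12: none → 0
33: 22, 27, 15, 18, 17 → 5
22: 15, 18, 17 → 3
40: 27, 15, 18, 17 → 4
27: 15, 18, 17 → 3
15: none → 0
18: 17 → 1
17: none → 0
Total inversions: 0 + 5 + 3 + 4 + 3 + 0 + 1 + 0 = 16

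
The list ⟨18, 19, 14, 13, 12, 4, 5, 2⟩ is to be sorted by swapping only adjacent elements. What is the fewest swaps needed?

Each adjacent swap fixes exactly one inversion, so the minimum swap count equals the number of inversions.
Count inversions — for each element, later elements that are smaller:
18: 14, 13, 12, 4, 5, 2 → 6
19: 14, 13, 12, 4, 5, 2 → 6
14: 13, 12, 4, 5, 2 → 5
13: 12, 4, 5, 2 → 4
12: 4, 5, 2 → 3
4: 2 → 1
5: 2 → 1
2: none → 0
Total inversions: 6 + 6 + 5 + 4 + 3 + 1 + 1 + 0 = 26

Adjacent swaps: 26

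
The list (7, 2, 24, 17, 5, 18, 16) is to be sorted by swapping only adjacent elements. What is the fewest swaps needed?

Each adjacent swap fixes exactly one inversion, so the minimum swap count equals the number of inversions.
Count inversions — for each element, later elements that are smaller:
7: 2, 5 → 2
2: none → 0
24: 17, 5, 18, 16 → 4
17: 5, 16 → 2
5: none → 0
18: 16 → 1
16: none → 0
Total inversions: 2 + 0 + 4 + 2 + 0 + 1 + 0 = 9

9 swaps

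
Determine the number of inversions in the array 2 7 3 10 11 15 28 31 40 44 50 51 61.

For each element, count later entries that are smaller:
2: 0
7: 1
3: 0
10: 0
11: 0
15: 0
28: 0
31: 0
40: 0
44: 0
50: 0
51: 0
61: 0
Sum: 0 + 1 + 0 + 0 + 0 + 0 + 0 + 0 + 0 + 0 + 0 + 0 + 0 = 1

1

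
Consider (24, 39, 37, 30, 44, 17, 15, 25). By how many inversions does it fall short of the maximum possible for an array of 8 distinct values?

10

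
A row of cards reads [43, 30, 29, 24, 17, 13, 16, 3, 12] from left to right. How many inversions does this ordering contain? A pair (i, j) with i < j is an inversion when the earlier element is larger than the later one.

Inversions: 34

Sweep left to right; for each value list the smaller values that follow it:
43 → 30, 29, 24, 17, 13, 16, 3, 12 → 8
30 → 29, 24, 17, 13, 16, 3, 12 → 7
29 → 24, 17, 13, 16, 3, 12 → 6
24 → 17, 13, 16, 3, 12 → 5
17 → 13, 16, 3, 12 → 4
13 → 3, 12 → 2
16 → 3, 12 → 2
3 → none → 0
12 → none → 0
Sum: 8 + 7 + 6 + 5 + 4 + 2 + 2 + 0 + 0 = 34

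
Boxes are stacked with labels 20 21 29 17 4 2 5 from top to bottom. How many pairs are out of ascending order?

Sweep left to right; for each value list the smaller values that follow it:
20 → 17, 4, 2, 5 → 4
21 → 17, 4, 2, 5 → 4
29 → 17, 4, 2, 5 → 4
17 → 4, 2, 5 → 3
4 → 2 → 1
2 → none → 0
5 → none → 0
Sum: 4 + 4 + 4 + 3 + 1 + 0 + 0 = 16

There are 16 inversions.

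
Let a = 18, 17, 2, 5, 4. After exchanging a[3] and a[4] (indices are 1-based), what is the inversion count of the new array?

9

Positions 3 and 4 hold 2 and 5; after swapping, the array is [18, 17, 5, 2, 4].
For each element, count later entries that are smaller:
18 → 17, 5, 2, 4 → 4
17 → 5, 2, 4 → 3
5 → 2, 4 → 2
2 → none → 0
4 → none → 0
Sum: 4 + 3 + 2 + 0 + 0 = 9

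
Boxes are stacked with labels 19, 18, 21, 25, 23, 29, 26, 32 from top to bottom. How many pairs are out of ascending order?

3

Count, for each position, how many later elements it exceeds:
19: 1
18: 0
21: 0
25: 1
23: 0
29: 1
26: 0
32: 0
Sum: 1 + 0 + 0 + 1 + 0 + 1 + 0 + 0 = 3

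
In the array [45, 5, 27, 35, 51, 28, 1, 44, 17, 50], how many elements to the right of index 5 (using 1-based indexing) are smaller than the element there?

The element at index 5 is 51.
Elements after it: 28, 1, 44, 17, 50
Those smaller than 51: 28, 1, 44, 17, 50

5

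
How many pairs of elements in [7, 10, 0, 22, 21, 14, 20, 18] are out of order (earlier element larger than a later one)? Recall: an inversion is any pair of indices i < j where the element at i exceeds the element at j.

Element-by-element contributions:
7: 1
10: 1
0: 0
22: 4
21: 3
14: 0
20: 1
18: 0
Sum: 1 + 1 + 0 + 4 + 3 + 0 + 1 + 0 = 10

10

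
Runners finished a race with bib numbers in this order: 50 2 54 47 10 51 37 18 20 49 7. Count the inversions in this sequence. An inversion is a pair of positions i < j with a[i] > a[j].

33

Element-by-element contributions:
50 → 2, 47, 10, 37, 18, 20, 49, 7 → 8
2 → none → 0
54 → 47, 10, 51, 37, 18, 20, 49, 7 → 8
47 → 10, 37, 18, 20, 7 → 5
10 → 7 → 1
51 → 37, 18, 20, 49, 7 → 5
37 → 18, 20, 7 → 3
18 → 7 → 1
20 → 7 → 1
49 → 7 → 1
7 → none → 0
Sum: 8 + 0 + 8 + 5 + 1 + 5 + 3 + 1 + 1 + 1 + 0 = 33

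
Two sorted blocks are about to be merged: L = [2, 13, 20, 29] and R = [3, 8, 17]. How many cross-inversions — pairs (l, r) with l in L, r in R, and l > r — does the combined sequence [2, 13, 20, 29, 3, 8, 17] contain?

8 cross-inversions

For each element r of the right run, count left-run elements greater than r:
r = 3: 13, 20, 29 → 3
r = 8: 13, 20, 29 → 3
r = 17: 20, 29 → 2
Cross-inversions: 3 + 3 + 2 = 8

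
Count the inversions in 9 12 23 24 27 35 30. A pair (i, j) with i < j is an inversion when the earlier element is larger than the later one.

1 inversion

Count, for each position, how many later elements it exceeds:
9 → none → 0
12 → none → 0
23 → none → 0
24 → none → 0
27 → none → 0
35 → 30 → 1
30 → none → 0
Sum: 0 + 0 + 0 + 0 + 0 + 1 + 0 = 1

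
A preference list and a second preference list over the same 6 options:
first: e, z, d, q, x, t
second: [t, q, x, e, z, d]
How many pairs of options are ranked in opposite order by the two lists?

Assign each item its position (1..6) in the first ordering, then rewrite the second ordering as that position sequence:
positions: e→1, z→2, d→3, q→4, x→5, t→6
second ordering as positions: [6, 4, 5, 1, 2, 3]
Discordant pairs = inversions in this position sequence.
6: 4, 5, 1, 2, 3 → 5
4: 1, 2, 3 → 3
5: 1, 2, 3 → 3
1: 0
2: 0
3: 0
Total: 5 + 3 + 3 + 0 + 0 + 0 = 11

11 pairs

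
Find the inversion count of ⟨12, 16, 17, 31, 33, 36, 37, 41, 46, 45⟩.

Count, for each position, how many later elements it exceeds:
12: 0
16: 0
17: 0
31: 0
33: 0
36: 0
37: 0
41: 0
46: 1
45: 0
Sum: 0 + 0 + 0 + 0 + 0 + 0 + 0 + 0 + 1 + 0 = 1

1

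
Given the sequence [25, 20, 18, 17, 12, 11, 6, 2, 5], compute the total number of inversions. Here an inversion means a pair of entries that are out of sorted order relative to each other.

There are 35 inversions.

For each element, count later entries that are smaller:
25 → 20, 18, 17, 12, 11, 6, 2, 5 → 8
20 → 18, 17, 12, 11, 6, 2, 5 → 7
18 → 17, 12, 11, 6, 2, 5 → 6
17 → 12, 11, 6, 2, 5 → 5
12 → 11, 6, 2, 5 → 4
11 → 6, 2, 5 → 3
6 → 2, 5 → 2
2 → none → 0
5 → none → 0
Sum: 8 + 7 + 6 + 5 + 4 + 3 + 2 + 0 + 0 = 35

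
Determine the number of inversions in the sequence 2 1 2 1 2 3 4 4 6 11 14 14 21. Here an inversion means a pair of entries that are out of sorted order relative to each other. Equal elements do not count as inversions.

For each element, count later entries that are smaller:
2 → 1, 1 → 2
1 → none → 0
2 → 1 → 1
1 → none → 0
2 → none → 0
3 → none → 0
4 → none → 0
4 → none → 0
6 → none → 0
11 → none → 0
14 → none → 0
14 → none → 0
21 → none → 0
Sum: 2 + 0 + 1 + 0 + 0 + 0 + 0 + 0 + 0 + 0 + 0 + 0 + 0 = 3

3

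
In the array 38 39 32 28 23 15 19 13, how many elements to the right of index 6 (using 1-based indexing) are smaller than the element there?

The element at index 6 is 15.
Elements after it: 19, 13
Those smaller than 15: 13

1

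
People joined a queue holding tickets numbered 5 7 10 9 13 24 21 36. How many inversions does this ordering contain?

Count, for each position, how many later elements it exceeds:
5: 0
7: 0
10: 1
9: 0
13: 0
24: 1
21: 0
36: 0
Sum: 0 + 0 + 1 + 0 + 0 + 1 + 0 + 0 = 2

Out-of-order pairs: 2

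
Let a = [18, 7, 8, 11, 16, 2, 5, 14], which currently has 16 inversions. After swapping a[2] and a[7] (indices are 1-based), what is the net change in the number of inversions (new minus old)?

-1

Positions 2 and 7 hold 7 and 5; after swapping, the array is [18, 5, 8, 11, 16, 2, 7, 14].
Count, for each position, how many later elements it exceeds:
18 → 5, 8, 11, 16, 2, 7, 14 → 7
5 → 2 → 1
8 → 2, 7 → 2
11 → 2, 7 → 2
16 → 2, 7, 14 → 3
2 → none → 0
7 → none → 0
14 → none → 0
Sum: 7 + 1 + 2 + 2 + 3 + 0 + 0 + 0 = 15
Change: 15 − 16 = -1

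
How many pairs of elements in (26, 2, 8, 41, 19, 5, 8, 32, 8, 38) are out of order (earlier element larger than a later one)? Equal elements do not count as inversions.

Element-by-element contributions:
26 → 2, 8, 19, 5, 8, 8 → 6
2 → none → 0
8 → 5 → 1
41 → 19, 5, 8, 32, 8, 38 → 6
19 → 5, 8, 8 → 3
5 → none → 0
8 → none → 0
32 → 8 → 1
8 → none → 0
38 → none → 0
Sum: 6 + 0 + 1 + 6 + 3 + 0 + 0 + 1 + 0 + 0 = 17

17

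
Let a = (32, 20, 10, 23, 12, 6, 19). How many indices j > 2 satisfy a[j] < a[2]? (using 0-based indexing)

The element at index 2 is 10.
Elements after it: 23, 12, 6, 19
Those smaller than 10: 6

1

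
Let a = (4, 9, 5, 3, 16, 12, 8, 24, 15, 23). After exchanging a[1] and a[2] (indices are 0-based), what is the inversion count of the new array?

10 inversions

Positions 1 and 2 hold 9 and 5; after swapping, the array is [4, 5, 9, 3, 16, 12, 8, 24, 15, 23].
Sweep left to right; for each value list the smaller values that follow it:
4: 1
5: 1
9: 2
3: 0
16: 3
12: 1
8: 0
24: 2
15: 0
23: 0
Sum: 1 + 1 + 2 + 0 + 3 + 1 + 0 + 2 + 0 + 0 = 10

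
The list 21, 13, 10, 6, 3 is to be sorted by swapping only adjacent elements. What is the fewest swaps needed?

10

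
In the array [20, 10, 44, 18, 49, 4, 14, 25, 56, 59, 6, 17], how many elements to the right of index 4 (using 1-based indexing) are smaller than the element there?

4 such elements

The element at index 4 is 18.
Elements after it: 49, 4, 14, 25, 56, 59, 6, 17
Those smaller than 18: 4, 14, 6, 17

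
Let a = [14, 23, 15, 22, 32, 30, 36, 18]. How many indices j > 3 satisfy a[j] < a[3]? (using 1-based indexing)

0

The element at index 3 is 15.
Elements after it: 22, 32, 30, 36, 18
None of them are smaller than 15.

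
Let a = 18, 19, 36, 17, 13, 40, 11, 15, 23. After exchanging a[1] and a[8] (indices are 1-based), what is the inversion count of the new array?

17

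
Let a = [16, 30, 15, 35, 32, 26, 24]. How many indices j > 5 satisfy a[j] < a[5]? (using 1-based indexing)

2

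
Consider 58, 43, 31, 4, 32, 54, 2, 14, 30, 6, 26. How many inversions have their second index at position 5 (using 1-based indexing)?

The element at index 5 is 32.
Elements before it: 58, 43, 31, 4
Those larger than 32: 58, 43

2 such elements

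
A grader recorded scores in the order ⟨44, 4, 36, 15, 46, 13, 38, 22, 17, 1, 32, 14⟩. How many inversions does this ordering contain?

Element-by-element contributions:
44 → 4, 36, 15, 13, 38, 22, 17, 1, 32, 14 → 10
4 → 1 → 1
36 → 15, 13, 22, 17, 1, 32, 14 → 7
15 → 13, 1, 14 → 3
46 → 13, 38, 22, 17, 1, 32, 14 → 7
13 → 1 → 1
38 → 22, 17, 1, 32, 14 → 5
22 → 17, 1, 14 → 3
17 → 1, 14 → 2
1 → none → 0
32 → 14 → 1
14 → none → 0
Sum: 10 + 1 + 7 + 3 + 7 + 1 + 5 + 3 + 2 + 0 + 1 + 0 = 40

40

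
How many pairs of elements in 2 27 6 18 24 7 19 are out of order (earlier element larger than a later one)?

8 inversions

Element-by-element contributions:
2 → none → 0
27 → 6, 18, 24, 7, 19 → 5
6 → none → 0
18 → 7 → 1
24 → 7, 19 → 2
7 → none → 0
19 → none → 0
Sum: 0 + 5 + 0 + 1 + 2 + 0 + 0 = 8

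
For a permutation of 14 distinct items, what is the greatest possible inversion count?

91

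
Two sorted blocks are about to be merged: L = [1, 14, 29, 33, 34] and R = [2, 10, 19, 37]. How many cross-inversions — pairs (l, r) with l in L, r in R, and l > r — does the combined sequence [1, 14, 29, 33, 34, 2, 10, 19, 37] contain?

There are 11 split inversions.

Count, for every r in R, how many entries of L exceed r:
r = 2: 14, 29, 33, 34 → 4
r = 10: 14, 29, 33, 34 → 4
r = 19: 29, 33, 34 → 3
r = 37: none → 0
Cross-inversions: 4 + 4 + 3 + 0 = 11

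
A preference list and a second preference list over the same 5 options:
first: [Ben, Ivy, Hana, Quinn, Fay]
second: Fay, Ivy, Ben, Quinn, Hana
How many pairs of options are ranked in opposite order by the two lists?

Assign each item its position (1..5) in the first ordering, then rewrite the second ordering as that position sequence:
positions: Ben→1, Ivy→2, Hana→3, Quinn→4, Fay→5
second ordering as positions: [5, 2, 1, 4, 3]
Discordant pairs = inversions in this position sequence.
5: 2, 1, 4, 3 → 4
2: 1 → 1
1: 0
4: 3 → 1
3: 0
Total: 4 + 1 + 0 + 1 + 0 = 6

Pairs: 6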